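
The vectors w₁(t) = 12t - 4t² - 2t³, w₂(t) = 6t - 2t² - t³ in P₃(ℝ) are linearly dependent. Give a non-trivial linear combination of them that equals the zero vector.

Take coordinates with respect to {1, t, …, t³}.
Write the vectors as columns of a matrix and find a nonzero vector in its null space.
A generator of the null space is (1, -2).

w₁ - 2w₂ = 0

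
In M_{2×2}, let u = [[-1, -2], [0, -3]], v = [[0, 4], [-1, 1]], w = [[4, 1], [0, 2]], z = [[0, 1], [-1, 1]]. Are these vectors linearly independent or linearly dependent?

Write each element as a coordinate vector in ℝ⁴ using {E₁₁, E₁₂, E₂₁, E₂₂}.
The matrix [u|v|w|z] has determinant 30.
A nonzero determinant means the columns are linearly independent.

linearly independent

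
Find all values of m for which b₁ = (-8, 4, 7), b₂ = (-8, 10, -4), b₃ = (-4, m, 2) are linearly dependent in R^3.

The set is linearly dependent precisely when det[b₁; b₂; b₃] = 0.
The determinant works out to 248 - 88*m.
This vanishes exactly when m = 31/11.

m = 31/11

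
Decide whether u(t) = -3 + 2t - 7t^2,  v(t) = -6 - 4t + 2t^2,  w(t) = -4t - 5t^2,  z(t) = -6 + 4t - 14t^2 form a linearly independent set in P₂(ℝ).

linearly dependent

Write each element as a coordinate vector in ℝ³ using {1, t, t^2}.
There are 4 vectors in a 3-dimensional space, so they cannot be linearly independent.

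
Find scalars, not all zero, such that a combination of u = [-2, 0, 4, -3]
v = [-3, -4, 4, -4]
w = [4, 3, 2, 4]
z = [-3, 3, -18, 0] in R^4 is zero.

Solve the homogeneous system with u, v, w, z as columns by row-reducing the coefficient matrix.
A generator of the null space is (0, 3, 3, 1).

3v + 3w + z = 0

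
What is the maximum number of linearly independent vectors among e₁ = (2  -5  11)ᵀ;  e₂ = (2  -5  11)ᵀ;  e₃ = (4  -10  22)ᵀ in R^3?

1

Put the 3×3 matrix [e₁|e₂|e₃] into echelon form.
There is 1 pivot column, so rank = 1.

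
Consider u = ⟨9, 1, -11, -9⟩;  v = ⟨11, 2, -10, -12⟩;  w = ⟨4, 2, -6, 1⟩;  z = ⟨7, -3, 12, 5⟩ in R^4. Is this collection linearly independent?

Form the 4×4 matrix with these as columns; its determinant is -2227.
A nonzero determinant means the columns are linearly independent.

linearly independent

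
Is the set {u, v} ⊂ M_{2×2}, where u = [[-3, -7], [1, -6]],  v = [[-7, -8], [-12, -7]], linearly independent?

Take coordinates with respect to the standard basis {E₁₁, E₁₂, E₂₁, E₂₂}.
Row-reduce the matrix whose columns are u, v.
The reduction yields 2 nonzero rows, so the rank is 2.
Since rank = 2 (the number of vectors), the set is linearly independent.

linearly independent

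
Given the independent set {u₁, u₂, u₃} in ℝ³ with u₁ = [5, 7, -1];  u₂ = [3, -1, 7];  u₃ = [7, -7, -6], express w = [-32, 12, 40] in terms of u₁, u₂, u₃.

Since u₁, u₂, u₃ are independent, the coefficients expressing w are uniquely determined by a linear system.
Row-reducing the augmented matrix gives the unique coefficients (c₁, c₂, c₃) = (-2, 2, -4).

w = -2u₁ + 2u₂ - 4u₃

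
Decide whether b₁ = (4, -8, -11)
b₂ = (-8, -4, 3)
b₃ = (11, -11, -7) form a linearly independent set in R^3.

The matrix [b₁|b₂|b₃] has determinant -1024.
A nonzero determinant means the columns are linearly independent.

linearly independent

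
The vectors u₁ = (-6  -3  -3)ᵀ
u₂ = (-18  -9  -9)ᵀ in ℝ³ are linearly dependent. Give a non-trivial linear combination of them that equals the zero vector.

Write the vectors as columns of a matrix and find a nonzero vector in its null space.
One solution (up to scaling) is (3, -1).

3u₁ - u₂ = 0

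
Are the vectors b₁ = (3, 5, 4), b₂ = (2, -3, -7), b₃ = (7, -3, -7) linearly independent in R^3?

The matrix [b₁|b₂|b₃] has determinant -115.
A nonzero determinant means the columns are linearly independent.

linearly independent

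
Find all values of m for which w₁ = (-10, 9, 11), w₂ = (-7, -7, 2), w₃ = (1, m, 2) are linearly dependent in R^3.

Place the vectors as rows of a 3×3 matrix; dependence ⇔ determinant zero.
The determinant works out to 361 - 57*m.
Setting this to zero gives m = 19/3.

m = 19/3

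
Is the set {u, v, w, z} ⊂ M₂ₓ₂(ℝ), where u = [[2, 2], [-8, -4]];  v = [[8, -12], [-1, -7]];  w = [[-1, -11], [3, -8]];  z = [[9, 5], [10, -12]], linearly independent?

Write each element as a coordinate vector in ℝ⁴ using {E₁₁, E₁₂, E₂₁, E₂₂}.
The matrix [u|v|w|z] has determinant -20312.
A nonzero determinant means the columns are linearly independent.

linearly independent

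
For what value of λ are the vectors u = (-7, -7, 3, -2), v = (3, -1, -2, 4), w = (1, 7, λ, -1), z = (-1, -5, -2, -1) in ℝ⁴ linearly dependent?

The vectors are dependent exactly when the determinant of the matrix with rows u, v, w, z vanishes.
The determinant works out to 234 - 108*λ.
Setting this to zero gives λ = 13/6.

λ = 13/6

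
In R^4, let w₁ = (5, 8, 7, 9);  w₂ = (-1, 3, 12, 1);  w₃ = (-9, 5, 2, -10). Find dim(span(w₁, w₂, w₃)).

Put the 4×3 matrix [w₁|w₂|w₃] into echelon form.
There are 3 pivot columns, so rank = 3.

dim = 3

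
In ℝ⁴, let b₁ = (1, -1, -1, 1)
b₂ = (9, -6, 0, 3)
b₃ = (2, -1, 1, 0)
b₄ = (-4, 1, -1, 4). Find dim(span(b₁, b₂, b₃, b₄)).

Row-reduce the 4×4 matrix with these as rows.
There are 3 pivot columns, so rank = 3.

3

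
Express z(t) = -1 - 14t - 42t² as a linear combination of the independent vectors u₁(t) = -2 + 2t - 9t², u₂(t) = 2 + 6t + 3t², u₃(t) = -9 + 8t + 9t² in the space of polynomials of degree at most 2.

z = 3u₁ - 2u₂ - u₃

Work in coordinates with respect to the standard basis {1, t, t²}.
Set up the augmented matrix [u₁ | u₂ | u₃ | z] and row-reduce.
The system has the unique solution (a₁, a₂, a₃) = (3, -2, -1).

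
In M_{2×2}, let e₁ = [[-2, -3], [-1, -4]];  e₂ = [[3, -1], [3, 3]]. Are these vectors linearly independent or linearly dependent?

linearly independent

Write each element as a coordinate vector in ℝ⁴ using {E₁₁, E₁₂, E₂₁, E₂₂}.
Place the vectors as rows of a 2×4 matrix and reduce to echelon form.
The reduction yields 2 nonzero rows, so the rank is 2.
Since rank = 2 (the number of vectors), the set is linearly independent.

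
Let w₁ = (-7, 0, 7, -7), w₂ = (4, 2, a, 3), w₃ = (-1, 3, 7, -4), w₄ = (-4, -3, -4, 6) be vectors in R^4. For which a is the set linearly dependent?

a = -2/7

Dependence holds iff the 4×4 matrix [w₁ w₂ w₃ w₄] is singular.
Expanding, det = 147*a + 42.
Setting this to zero gives a = -2/7.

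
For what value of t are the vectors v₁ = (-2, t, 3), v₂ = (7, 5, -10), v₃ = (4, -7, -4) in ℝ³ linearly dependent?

Place the vectors as rows of a 3×3 matrix; dependence ⇔ determinant zero.
Expanding, det = -12*t - 27.
Solving -12*t - 27 = 0 yields t = -9/4.

t = -9/4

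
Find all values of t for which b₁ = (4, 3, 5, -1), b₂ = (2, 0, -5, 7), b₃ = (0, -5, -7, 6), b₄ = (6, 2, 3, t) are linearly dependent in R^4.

t = 23/9

The set is linearly dependent precisely when det[b₁; b₂; b₃; b₄] = 0.
Cofactor expansion gives det = 276 - 108*t.
This vanishes exactly when t = 23/9.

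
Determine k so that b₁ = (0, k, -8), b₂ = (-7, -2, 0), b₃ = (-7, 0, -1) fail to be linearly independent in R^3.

k = 16

Dependence holds iff the 3×3 matrix [b₁ b₂ b₃] is singular.
Expanding, det = 112 - 7*k.
This vanishes exactly when k = 16.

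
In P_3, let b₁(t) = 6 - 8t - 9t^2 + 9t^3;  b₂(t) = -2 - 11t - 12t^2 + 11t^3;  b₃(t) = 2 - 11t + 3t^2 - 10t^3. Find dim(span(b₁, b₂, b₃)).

Pass to coordinate vectors with respect to the basis {1, t, …, t^3}.
Form the matrix with b₁, b₂, b₃ as columns and reduce.
Reduction leaves 3 leading entries, giving rank 3.

dim = 3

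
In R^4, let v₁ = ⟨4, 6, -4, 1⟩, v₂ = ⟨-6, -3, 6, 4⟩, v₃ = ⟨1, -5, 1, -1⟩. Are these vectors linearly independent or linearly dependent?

Row-reduce the matrix whose columns are v₁, v₂, v₃.
The reduction yields 3 nonzero rows, so the rank is 3.
Since rank = 3 (the number of vectors), the set is linearly independent.

linearly independent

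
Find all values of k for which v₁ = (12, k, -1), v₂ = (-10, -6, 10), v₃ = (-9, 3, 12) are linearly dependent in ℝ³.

k = 38

Dependence holds iff the 3×3 matrix [v₁ v₂ v₃] is singular.
The determinant works out to 30*k - 1140.
Solving 30*k - 1140 = 0 yields k = 38.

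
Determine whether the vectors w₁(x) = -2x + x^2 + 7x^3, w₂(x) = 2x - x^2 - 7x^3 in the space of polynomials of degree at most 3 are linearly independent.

Write each element as a coordinate vector in ℝ⁴ using {1, x, …, x^3}.
Row-reduce the matrix whose columns are w₁, w₂.
The reduction yields 1 nonzero row, so the rank is 1.
Since rank 1 < 2, the set is linearly dependent.

linearly dependent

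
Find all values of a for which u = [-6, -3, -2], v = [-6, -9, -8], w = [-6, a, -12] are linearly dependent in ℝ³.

The vectors are dependent exactly when the determinant of the matrix with rows u, v, w vanishes.
Cofactor expansion gives det = -36*a - 468.
This vanishes exactly when a = -13.

a = -13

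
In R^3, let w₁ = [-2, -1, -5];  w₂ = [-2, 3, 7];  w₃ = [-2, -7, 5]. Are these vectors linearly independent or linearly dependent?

Form the 3×3 matrix with these as columns; its determinant is -224.
A nonzero determinant means the columns are linearly independent.

linearly independent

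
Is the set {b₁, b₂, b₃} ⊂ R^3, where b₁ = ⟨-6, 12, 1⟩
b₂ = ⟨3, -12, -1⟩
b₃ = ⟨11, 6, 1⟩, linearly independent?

linearly independent

Form the 3×3 matrix with these as columns; its determinant is 18.
A nonzero determinant means the columns are linearly independent.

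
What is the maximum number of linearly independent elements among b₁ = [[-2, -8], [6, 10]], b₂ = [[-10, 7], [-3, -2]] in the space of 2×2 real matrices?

2

Represent each element by its coordinate vector in ℝ⁴.
Row-reduce the 2×4 matrix with these as rows.
Reduction leaves 2 leading entries, giving rank 2.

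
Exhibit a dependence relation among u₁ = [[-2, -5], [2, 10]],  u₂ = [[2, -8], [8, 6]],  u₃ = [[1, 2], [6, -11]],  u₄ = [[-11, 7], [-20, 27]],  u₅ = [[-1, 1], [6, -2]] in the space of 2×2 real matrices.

u₁ - 2u₂ - 3u₃ - u₄ + 2u₅ = 0

Pass to coordinate vectors relative to the basis {E₁₁, E₁₂, E₂₁, E₂₂}.
Row-reduce the matrix with u₁, u₂, u₃, u₄, u₅ as columns; the null space gives the coefficients.
One solution (up to scaling) is (1, -2, -3, -1, 2).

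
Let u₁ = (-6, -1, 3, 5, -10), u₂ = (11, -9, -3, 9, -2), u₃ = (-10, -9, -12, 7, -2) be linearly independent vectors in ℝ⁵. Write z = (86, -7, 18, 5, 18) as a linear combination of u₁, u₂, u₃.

Write z = α₁u₁ + … + α₃u₃ and equate components.
Back-substitution yields (α₁, α₂, α₃) = (-2, 4, -3).

z = -2u₁ + 4u₂ - 3u₃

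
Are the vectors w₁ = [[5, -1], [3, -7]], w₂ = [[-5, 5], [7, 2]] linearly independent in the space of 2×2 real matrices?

Write each element as a coordinate vector in ℝ⁴ using {E₁₁, E₁₂, E₂₁, E₂₂}.
Row-reduce the matrix whose columns are w₁, w₂.
The reduction yields 2 nonzero rows, so the rank is 2.
Since rank = 2 (the number of vectors), the set is linearly independent.

linearly independent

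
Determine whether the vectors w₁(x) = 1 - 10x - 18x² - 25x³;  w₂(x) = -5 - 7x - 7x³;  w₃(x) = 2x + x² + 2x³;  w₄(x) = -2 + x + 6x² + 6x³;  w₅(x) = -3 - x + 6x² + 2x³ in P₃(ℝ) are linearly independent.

Write each element as a coordinate vector in ℝ⁴ using {1, x, …, x³}.
There are 5 vectors in a 4-dimensional space, so they cannot be linearly independent.

linearly dependent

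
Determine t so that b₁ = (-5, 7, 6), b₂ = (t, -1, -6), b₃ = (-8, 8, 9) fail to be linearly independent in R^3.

t = 31/5

Dependence holds iff the 3×3 matrix [b₁ b₂ b₃] is singular.
Cofactor expansion gives det = 93 - 15*t.
This vanishes exactly when t = 31/5.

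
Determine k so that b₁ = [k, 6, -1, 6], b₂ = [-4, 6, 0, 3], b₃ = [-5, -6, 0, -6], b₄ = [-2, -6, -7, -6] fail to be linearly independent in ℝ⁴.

Dependence holds iff the 4×4 matrix [b₁ b₂ b₃ b₄] is singular.
The determinant works out to 684 - 126*k.
This vanishes exactly when k = 38/7.

k = 38/7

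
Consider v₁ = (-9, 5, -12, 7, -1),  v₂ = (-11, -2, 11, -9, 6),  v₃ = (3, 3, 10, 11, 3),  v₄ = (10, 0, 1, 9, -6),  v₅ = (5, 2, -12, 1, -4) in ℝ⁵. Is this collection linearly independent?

linearly independent

Place the vectors as rows of a 5×5 matrix and reduce to echelon form.
The reduction yields 5 nonzero rows, so the rank is 5.
Since rank = 5 (the number of vectors), the set is linearly independent.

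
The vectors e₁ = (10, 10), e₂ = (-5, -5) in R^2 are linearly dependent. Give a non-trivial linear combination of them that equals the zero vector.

Row-reduce the matrix with e₁, e₂ as columns; the null space gives the coefficients.
One solution (up to scaling) is (1, 2).

e₁ + 2e₂ = 0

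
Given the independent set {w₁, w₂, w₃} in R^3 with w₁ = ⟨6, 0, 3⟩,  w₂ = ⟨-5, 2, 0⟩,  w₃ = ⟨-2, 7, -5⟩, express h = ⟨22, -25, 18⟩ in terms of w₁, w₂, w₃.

Write h = c₁w₁ + … + c₃w₃ and equate components.
Back-substitution yields (c₁, c₂, c₃) = (1, -2, -3).

h = w₁ - 2w₂ - 3w₃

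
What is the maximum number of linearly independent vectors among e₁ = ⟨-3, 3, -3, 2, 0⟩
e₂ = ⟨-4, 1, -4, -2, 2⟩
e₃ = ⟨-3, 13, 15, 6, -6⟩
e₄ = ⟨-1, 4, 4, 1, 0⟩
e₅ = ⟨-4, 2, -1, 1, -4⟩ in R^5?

4

Form the matrix with e₁, e₂, e₃, e₄, e₅ as columns and reduce.
The echelon form has 4 nonzero rows, so the rank is 4.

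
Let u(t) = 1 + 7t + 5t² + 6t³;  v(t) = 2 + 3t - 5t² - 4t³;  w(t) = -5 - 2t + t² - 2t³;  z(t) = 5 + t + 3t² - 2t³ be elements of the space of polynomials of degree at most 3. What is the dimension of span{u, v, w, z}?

4

Represent each element by its coordinate vector in ℝ⁴.
Form the matrix with u, v, w, z as columns and reduce.
Exactly 4 pivots survive; hence the rank is 4.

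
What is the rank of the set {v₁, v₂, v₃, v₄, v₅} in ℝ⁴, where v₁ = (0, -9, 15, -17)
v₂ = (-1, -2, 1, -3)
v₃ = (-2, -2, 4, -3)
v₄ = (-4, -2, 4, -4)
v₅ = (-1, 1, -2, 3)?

4

Put the 4×5 matrix [v₁|v₂|v₃|v₄|v₅] into echelon form.
There are 4 pivot columns, so rank = 4.
(With 5 elements in a 4-dimensional space the rank is at most 4.)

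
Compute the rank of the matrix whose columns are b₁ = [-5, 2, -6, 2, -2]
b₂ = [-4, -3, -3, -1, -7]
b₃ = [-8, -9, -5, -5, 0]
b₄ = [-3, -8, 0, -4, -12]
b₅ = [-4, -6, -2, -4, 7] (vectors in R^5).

Put the 5×5 matrix [b₁|b₂|b₃|b₄|b₅] into echelon form.
Exactly 3 pivots survive; hence the rank is 3.

rank 3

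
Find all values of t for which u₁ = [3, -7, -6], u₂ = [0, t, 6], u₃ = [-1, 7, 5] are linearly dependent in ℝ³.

t = 28/3

The vectors are dependent exactly when the determinant of the matrix with rows u₁, u₂, u₃ vanishes.
Expanding, det = 9*t - 84.
This vanishes exactly when t = 28/3.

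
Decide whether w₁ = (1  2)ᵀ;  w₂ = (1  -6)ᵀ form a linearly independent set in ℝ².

The matrix [w₁|w₂] has determinant -8.
A nonzero determinant means the columns are linearly independent.

linearly independent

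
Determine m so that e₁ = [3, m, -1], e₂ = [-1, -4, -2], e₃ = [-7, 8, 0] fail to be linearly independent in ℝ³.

The set is linearly dependent precisely when det[e₁; e₂; e₃] = 0.
Cofactor expansion gives det = 14*m + 84.
Solving 14*m + 84 = 0 yields m = -6.

m = -6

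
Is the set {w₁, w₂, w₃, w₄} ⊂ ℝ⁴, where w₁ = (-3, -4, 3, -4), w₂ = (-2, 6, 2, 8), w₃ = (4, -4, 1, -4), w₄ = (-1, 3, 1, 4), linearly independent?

linearly dependent

One vector is a scalar multiple of another, so the set is dependent.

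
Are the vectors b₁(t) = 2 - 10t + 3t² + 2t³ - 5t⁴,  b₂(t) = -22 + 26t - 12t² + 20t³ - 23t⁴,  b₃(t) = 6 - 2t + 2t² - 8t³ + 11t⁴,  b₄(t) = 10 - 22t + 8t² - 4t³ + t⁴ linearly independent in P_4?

Take coordinates with respect to the standard basis {1, t, …, t⁴}.
Place the vectors as rows of a 4×5 matrix and reduce to echelon form.
The reduction yields 2 nonzero rows, so the rank is 2.
Since rank 2 < 4, the set is linearly dependent.
Indeed 2b₁ + b₂ + 3b₃ = 0.

linearly dependent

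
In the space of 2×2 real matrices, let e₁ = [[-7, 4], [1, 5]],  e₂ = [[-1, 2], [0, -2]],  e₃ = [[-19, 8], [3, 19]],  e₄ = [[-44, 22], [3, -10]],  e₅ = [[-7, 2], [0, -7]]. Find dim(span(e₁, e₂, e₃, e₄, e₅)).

Use coordinates relative to {E₁₁, E₁₂, E₂₁, E₂₂}.
Form the matrix with e₁, e₂, e₃, e₄, e₅ as columns and reduce.
Reduction leaves 3 leading entries, giving rank 3.
(With 5 elements in a 4-dimensional space the rank is at most 4.)

3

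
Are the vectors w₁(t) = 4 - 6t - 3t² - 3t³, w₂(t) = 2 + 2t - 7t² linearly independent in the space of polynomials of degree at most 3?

linearly independent

Write each element as a coordinate vector in ℝ⁴ using {1, t, …, t³}.
Place the vectors as rows of a 2×4 matrix and reduce to echelon form.
The reduction yields 2 nonzero rows, so the rank is 2.
Since rank = 2 (the number of vectors), the set is linearly independent.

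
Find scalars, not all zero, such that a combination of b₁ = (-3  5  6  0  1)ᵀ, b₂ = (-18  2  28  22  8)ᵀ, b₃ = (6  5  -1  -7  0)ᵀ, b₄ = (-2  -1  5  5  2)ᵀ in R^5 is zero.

2b₁ - b₂ - b₃ + 3b₄ = 0

Row-reduce the matrix with b₁, b₂, b₃, b₄ as columns; the null space gives the coefficients.
The free variable yields coefficients (2, -1, -1, 3) (any nonzero multiple also works).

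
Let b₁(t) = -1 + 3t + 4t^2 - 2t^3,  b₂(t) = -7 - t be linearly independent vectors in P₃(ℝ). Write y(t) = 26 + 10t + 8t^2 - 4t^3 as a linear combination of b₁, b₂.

Identify each element with its coordinate vector in ℝ⁴ via {1, t, …, t^3}.
Solve the system with b₁, b₂ as columns and y as the right-hand side.
The system has the unique solution (α₁, α₂) = (2, -4).

y = 2b₁ - 4b₂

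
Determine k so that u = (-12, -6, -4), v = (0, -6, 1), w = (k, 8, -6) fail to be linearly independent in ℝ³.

Place the vectors as rows of a 3×3 matrix; dependence ⇔ determinant zero.
Expanding, det = -30*k - 336.
Solving -30*k - 336 = 0 yields k = -56/5.

k = -56/5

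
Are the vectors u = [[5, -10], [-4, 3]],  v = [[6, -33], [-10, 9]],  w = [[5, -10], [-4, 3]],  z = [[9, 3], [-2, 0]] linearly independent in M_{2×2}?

linearly dependent

Write each element as a coordinate vector in ℝ⁴ using {E₁₁, E₁₂, E₂₁, E₂₂}.
Place the vectors as rows of a 4×4 matrix and reduce to echelon form.
The reduction yields 2 nonzero rows, so the rank is 2.
Since rank 2 < 4, the set is linearly dependent.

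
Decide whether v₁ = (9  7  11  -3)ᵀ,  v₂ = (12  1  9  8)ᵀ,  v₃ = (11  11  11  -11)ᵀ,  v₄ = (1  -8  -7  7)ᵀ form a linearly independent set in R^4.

linearly independent

Form the 4×4 matrix with these as columns; its determinant is -990.
A nonzero determinant means the columns are linearly independent.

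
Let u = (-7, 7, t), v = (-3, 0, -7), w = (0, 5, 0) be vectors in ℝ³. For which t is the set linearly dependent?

t = -49/3

The set is linearly dependent precisely when det[u; v; w] = 0.
The determinant works out to -15*t - 245.
This vanishes exactly when t = -49/3.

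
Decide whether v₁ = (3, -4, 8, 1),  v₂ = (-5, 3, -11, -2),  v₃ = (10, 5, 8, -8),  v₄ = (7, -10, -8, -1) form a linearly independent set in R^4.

Form the 4×4 matrix with these as columns; its determinant is 3622.
A nonzero determinant means the columns are linearly independent.

linearly independent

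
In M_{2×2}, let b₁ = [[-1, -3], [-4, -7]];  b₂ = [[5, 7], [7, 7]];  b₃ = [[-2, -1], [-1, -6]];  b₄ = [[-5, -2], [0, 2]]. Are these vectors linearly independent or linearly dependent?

linearly independent

Take coordinates with respect to the standard basis {E₁₁, E₁₂, E₂₁, E₂₂}.
The matrix [b₁|b₂|b₃|b₄] has determinant -9.
A nonzero determinant means the columns are linearly independent.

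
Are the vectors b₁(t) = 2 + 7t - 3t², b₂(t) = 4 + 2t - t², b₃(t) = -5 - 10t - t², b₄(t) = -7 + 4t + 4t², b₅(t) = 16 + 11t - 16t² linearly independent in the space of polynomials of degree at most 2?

Take coordinates with respect to the standard basis {1, t, t²}.
There are 5 vectors in a 3-dimensional space, so they cannot be linearly independent.

linearly dependent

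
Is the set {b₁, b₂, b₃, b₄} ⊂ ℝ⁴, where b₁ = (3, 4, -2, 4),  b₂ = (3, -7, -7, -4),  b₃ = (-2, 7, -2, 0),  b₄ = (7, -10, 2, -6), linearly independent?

linearly independent

Place the vectors as rows of a 4×4 matrix and reduce to echelon form.
The reduction yields 4 nonzero rows, so the rank is 4.
Since rank = 4 (the number of vectors), the set is linearly independent.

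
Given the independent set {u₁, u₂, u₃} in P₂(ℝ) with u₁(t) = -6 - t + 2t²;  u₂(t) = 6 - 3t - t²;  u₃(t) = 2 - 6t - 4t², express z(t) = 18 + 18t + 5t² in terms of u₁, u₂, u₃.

Work in coordinates with respect to the standard basis {1, t, t²}.
Since u₁, u₂, u₃ are independent, the coefficients expressing z are uniquely determined by a linear system.
Row-reducing the augmented matrix gives the unique coefficients (c₁, c₂, c₃) = (-3, 1, -3).

z = -3u₁ + u₂ - 3u₃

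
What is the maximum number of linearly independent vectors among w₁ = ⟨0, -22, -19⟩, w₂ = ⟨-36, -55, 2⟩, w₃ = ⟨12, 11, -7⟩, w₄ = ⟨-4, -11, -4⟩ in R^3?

2

Row-reduce the 4×3 matrix with these as rows.
There are 2 pivot columns, so rank = 2.
(With 4 elements in a 3-dimensional space the rank is at most 3.)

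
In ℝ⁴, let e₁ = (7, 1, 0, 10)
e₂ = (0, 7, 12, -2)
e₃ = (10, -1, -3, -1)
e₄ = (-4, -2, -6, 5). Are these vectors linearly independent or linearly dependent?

The matrix [e₁|e₂|e₃|e₄] has determinant -2193.
A nonzero determinant means the columns are linearly independent.

linearly independent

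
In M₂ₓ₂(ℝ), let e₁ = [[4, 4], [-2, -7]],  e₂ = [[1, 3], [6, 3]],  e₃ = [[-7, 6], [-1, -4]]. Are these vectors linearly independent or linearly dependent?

linearly independent

Write each element as a coordinate vector in ℝ⁴ using {E₁₁, E₁₂, E₂₁, E₂₂}.
Place the vectors as rows of a 3×4 matrix and reduce to echelon form.
The reduction yields 3 nonzero rows, so the rank is 3.
Since rank = 3 (the number of vectors), the set is linearly independent.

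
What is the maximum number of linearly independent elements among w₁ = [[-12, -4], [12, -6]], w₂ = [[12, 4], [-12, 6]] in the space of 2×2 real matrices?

Use coordinates relative to {E₁₁, E₁₂, E₂₁, E₂₂}.
Apply Gaussian elimination to the matrix whose rows are w₁, w₂.
Reduction leaves 1 leading entry, giving rank 1.

1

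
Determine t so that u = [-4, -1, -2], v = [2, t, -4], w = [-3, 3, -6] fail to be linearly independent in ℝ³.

t = 14/3

Dependence holds iff the 3×3 matrix [u v w] is singular.
Expanding, det = 18*t - 84.
This vanishes exactly when t = 14/3.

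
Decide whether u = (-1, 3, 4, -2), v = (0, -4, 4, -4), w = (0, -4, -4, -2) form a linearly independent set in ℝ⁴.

Place the vectors as rows of a 3×4 matrix and reduce to echelon form.
The reduction yields 3 nonzero rows, so the rank is 3.
Since rank = 3 (the number of vectors), the set is linearly independent.

linearly independent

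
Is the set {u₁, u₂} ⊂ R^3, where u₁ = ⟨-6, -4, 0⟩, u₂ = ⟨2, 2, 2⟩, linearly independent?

Place the vectors as rows of a 2×3 matrix and reduce to echelon form.
The reduction yields 2 nonzero rows, so the rank is 2.
Since rank = 2 (the number of vectors), the set is linearly independent.

linearly independent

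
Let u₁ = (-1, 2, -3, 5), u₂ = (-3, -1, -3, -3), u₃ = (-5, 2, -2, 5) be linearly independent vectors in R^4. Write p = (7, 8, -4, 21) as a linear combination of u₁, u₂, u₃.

p = 4u₁ - 2u₂ - u₃

Solve the system with u₁, u₂, u₃ as columns and p as the right-hand side.
Row-reducing the augmented matrix gives the unique coefficients (c₁, c₂, c₃) = (4, -2, -1).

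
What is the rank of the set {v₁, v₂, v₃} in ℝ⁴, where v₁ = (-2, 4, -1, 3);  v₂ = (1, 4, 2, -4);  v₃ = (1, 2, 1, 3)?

Put the 4×3 matrix [v₁|v₂|v₃] into echelon form.
Exactly 3 pivots survive; hence the rank is 3.

rank 3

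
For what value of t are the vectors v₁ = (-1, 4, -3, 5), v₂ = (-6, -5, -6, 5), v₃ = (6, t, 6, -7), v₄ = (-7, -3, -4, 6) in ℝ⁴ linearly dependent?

Dependence holds iff the 4×4 matrix [v₁ v₂ v₃ v₄] is singular.
Cofactor expansion gives det = 77*t - 143.
Setting this to zero gives t = 13/7.

t = 13/7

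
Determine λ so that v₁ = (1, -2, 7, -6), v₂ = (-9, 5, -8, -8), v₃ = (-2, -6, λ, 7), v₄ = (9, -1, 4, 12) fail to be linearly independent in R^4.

Dependence holds iff the 4×4 matrix [v₁ v₂ v₃ v₄] is singular.
Cofactor expansion gives det = 196*λ + 1624.
Solving 196*λ + 1624 = 0 yields λ = -58/7.

λ = -58/7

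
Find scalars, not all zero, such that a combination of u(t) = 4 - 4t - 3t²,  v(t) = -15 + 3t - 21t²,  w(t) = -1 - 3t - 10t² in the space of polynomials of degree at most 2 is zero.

3u + v - 3w = 0

Pass to coordinate vectors relative to the basis {1, t, t²}.
Set up α₁u + … + α₃w = 0 and solve the homogeneous system.
One solution (up to scaling) is (3, 1, -3).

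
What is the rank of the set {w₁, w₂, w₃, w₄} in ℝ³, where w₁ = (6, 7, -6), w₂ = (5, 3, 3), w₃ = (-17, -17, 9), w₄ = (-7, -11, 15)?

Apply Gaussian elimination to the matrix whose rows are w₁, w₂, w₃, w₄.
The echelon form has 2 nonzero rows, so the rank is 2.
(With 4 elements in a 3-dimensional space the rank is at most 3.)

2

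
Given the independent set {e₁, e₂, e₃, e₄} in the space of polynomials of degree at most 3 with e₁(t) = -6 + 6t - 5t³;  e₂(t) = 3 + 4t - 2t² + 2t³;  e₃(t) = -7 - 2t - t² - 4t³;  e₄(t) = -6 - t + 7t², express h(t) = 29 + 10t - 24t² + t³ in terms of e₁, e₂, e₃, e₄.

Take coordinate vectors relative to {1, t, …, t³}.
Write h = α₁e₁ + … + α₄e₄ and equate components.
Row-reducing the augmented matrix gives the unique coefficients (α₁, …, α₄) = (1, -1, -2, -4).

h = e₁ - e₂ - 2e₃ - 4e₄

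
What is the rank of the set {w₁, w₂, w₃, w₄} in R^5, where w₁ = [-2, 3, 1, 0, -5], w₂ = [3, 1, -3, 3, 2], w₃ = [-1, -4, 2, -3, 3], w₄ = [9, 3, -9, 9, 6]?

Put the 5×4 matrix [w₁|w₂|w₃|w₄] into echelon form.
There are 2 pivot columns, so rank = 2.

rank 2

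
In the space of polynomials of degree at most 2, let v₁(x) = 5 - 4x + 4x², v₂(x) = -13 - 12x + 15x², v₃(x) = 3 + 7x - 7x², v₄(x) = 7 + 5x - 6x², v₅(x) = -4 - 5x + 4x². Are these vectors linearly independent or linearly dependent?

linearly dependent

Take coordinates with respect to the standard basis {1, x, x²}.
There are 5 vectors in a 3-dimensional space, so they cannot be linearly independent.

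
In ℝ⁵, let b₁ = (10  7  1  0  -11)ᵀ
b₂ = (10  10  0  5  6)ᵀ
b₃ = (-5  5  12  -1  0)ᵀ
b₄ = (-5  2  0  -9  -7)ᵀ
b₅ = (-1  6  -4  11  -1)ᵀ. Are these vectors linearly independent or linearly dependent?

The matrix [b₁|b₂|b₃|b₄|b₅] has determinant 305198.
A nonzero determinant means the columns are linearly independent.

linearly independent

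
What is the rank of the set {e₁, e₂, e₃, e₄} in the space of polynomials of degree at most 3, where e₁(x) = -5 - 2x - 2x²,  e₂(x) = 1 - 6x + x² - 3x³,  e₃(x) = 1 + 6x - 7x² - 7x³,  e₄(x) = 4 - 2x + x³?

Use coordinates relative to {1, x, …, x³}.
Form the matrix with e₁, e₂, e₃, e₄ as columns and reduce.
Reduction leaves 4 leading entries, giving rank 4.

rank 4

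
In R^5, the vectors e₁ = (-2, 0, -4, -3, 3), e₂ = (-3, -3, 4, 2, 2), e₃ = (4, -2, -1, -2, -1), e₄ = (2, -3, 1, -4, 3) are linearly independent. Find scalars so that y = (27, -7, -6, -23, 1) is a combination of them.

y = -e₁ - 3e₂ + 2e₃ + 4e₄

Solve the system with e₁, e₂, e₃, e₄ as columns and y as the right-hand side.
Back-substitution yields (α₁, …, α₄) = (-1, -3, 2, 4).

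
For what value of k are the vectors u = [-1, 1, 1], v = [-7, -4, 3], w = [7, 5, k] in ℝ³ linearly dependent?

k = -29/11

Place the vectors as rows of a 3×3 matrix; dependence ⇔ determinant zero.
Expanding, det = 11*k + 29.
This vanishes exactly when k = -29/11.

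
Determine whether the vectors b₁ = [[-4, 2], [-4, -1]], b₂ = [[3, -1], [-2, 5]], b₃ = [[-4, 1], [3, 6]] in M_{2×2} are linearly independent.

Write each element as a coordinate vector in ℝ⁴ using {E₁₁, E₁₂, E₂₁, E₂₂}.
Place the vectors as rows of a 3×4 matrix and reduce to echelon form.
The reduction yields 3 nonzero rows, so the rank is 3.
Since rank = 3 (the number of vectors), the set is linearly independent.

linearly independent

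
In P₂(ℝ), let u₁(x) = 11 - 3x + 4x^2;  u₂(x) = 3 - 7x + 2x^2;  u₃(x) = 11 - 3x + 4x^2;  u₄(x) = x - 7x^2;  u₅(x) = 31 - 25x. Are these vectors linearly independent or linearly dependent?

linearly dependent

Take coordinates with respect to the standard basis {1, x, x^2}.
There are 5 vectors in a 3-dimensional space, so they cannot be linearly independent.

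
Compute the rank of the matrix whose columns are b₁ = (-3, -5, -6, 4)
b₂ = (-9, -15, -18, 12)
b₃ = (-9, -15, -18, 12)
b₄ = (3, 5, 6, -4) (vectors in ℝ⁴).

Form the matrix with b₁, b₂, b₃, b₄ as columns and reduce.
Reduction leaves 1 leading entry, giving rank 1.

1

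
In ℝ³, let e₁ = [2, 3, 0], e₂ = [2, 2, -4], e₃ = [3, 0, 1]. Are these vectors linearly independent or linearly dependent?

linearly independent

The matrix [e₁|e₂|e₃] has determinant -38.
A nonzero determinant means the columns are linearly independent.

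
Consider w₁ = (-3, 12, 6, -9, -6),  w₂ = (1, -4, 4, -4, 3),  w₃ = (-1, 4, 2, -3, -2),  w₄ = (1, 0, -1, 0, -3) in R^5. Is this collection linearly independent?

One vector is a scalar multiple of another, so the set is dependent.

linearly dependent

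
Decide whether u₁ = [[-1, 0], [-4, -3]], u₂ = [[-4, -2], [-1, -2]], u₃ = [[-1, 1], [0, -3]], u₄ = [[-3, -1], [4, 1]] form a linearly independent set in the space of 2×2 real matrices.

linearly independent

Write each element as a coordinate vector in ℝ⁴ using {E₁₁, E₁₂, E₂₁, E₂₂}.
The matrix [u₁|u₂|u₃|u₄] has determinant 30.
A nonzero determinant means the columns are linearly independent.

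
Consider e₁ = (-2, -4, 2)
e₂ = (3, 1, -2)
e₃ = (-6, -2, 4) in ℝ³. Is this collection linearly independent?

linearly dependent

Form the 3×3 matrix with these as columns; its determinant is 0.
A zero determinant means the columns are linearly dependent.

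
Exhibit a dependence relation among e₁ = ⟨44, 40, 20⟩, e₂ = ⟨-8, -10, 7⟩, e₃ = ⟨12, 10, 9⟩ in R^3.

e₁ + e₂ - 3e₃ = 0

Solve the homogeneous system with e₁, e₂, e₃ as columns by row-reducing the coefficient matrix.
One solution (up to scaling) is (1, 1, -3).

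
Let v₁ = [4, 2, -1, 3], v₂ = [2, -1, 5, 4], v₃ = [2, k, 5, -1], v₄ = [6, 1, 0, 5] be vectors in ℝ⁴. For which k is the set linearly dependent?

The vectors are dependent exactly when the determinant of the matrix with rows v₁, v₂, v₃, v₄ vanishes.
Cofactor expansion gives det = 4*k + 164.
This vanishes exactly when k = -41.

k = -41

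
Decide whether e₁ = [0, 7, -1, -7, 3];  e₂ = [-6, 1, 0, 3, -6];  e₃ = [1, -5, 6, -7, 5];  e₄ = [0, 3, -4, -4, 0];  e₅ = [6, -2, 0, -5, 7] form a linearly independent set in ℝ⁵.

linearly independent

Place the vectors as rows of a 5×5 matrix and reduce to echelon form.
The reduction yields 5 nonzero rows, so the rank is 5.
Since rank = 5 (the number of vectors), the set is linearly independent.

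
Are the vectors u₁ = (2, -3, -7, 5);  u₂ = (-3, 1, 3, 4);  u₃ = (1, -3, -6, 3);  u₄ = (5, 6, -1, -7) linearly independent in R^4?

linearly independent

Place the vectors as rows of a 4×4 matrix and reduce to echelon form.
The reduction yields 4 nonzero rows, so the rank is 4.
Since rank = 4 (the number of vectors), the set is linearly independent.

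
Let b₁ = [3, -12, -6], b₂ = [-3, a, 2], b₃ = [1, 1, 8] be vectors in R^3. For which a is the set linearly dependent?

a = 10

Place the vectors as rows of a 3×3 matrix; dependence ⇔ determinant zero.
The determinant works out to 30*a - 300.
Setting this to zero gives a = 10.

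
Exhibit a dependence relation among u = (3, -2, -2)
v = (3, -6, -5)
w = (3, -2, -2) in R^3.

Row-reduce the matrix with u, v, w as columns; the null space gives the coefficients.
The free variable yields coefficients (1, 0, -1) (any nonzero multiple also works).

u - w = 0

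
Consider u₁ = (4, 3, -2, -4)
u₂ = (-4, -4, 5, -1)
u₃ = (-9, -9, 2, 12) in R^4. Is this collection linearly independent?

linearly independent

Place the vectors as rows of a 3×4 matrix and reduce to echelon form.
The reduction yields 3 nonzero rows, so the rank is 3.
Since rank = 3 (the number of vectors), the set is linearly independent.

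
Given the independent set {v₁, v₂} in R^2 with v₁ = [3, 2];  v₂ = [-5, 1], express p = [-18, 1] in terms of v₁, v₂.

p = -v₁ + 3v₂

Set up the augmented matrix [v₁ | v₂ | p] and row-reduce.
The system has the unique solution (α₁, α₂) = (-1, 3).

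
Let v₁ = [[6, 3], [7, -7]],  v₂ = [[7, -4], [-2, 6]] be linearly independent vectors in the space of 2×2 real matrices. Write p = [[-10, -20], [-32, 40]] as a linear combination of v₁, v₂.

p = -4v₁ + 2v₂

Identify each element with its coordinate vector in ℝ⁴ via {E₁₁, E₁₂, E₂₁, E₂₂}.
Since v₁, v₂ are independent, the coefficients expressing p are uniquely determined by a linear system.
The system has the unique solution (α₁, α₂) = (-4, 2).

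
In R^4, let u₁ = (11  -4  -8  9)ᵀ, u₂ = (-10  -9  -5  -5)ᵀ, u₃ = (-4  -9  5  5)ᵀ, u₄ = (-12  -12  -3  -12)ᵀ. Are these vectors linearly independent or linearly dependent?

linearly independent

Row-reduce the matrix whose columns are u₁, u₂, u₃, u₄.
The reduction yields 4 nonzero rows, so the rank is 4.
Since rank = 4 (the number of vectors), the set is linearly independent.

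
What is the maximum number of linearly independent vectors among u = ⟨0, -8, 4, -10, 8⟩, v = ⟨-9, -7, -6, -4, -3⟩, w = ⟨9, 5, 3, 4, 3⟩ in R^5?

Put the 5×3 matrix [u|v|w] into echelon form.
Reduction leaves 3 leading entries, giving rank 3.

3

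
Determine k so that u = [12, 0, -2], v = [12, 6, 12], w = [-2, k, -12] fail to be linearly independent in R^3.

The vectors are dependent exactly when the determinant of the matrix with rows u, v, w vanishes.
Cofactor expansion gives det = -168*k - 888.
This vanishes exactly when k = -37/7.

k = -37/7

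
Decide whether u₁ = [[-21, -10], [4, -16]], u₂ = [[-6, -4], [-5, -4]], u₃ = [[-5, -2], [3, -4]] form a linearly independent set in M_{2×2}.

linearly dependent

Write each element as a coordinate vector in ℝ⁴ using {E₁₁, E₁₂, E₂₁, E₂₂}.
Place the vectors as rows of a 3×4 matrix and reduce to echelon form.
The reduction yields 2 nonzero rows, so the rank is 2.
Since rank 2 < 3, the set is linearly dependent.
Indeed u₁ - u₂ - 3u₃ = 0.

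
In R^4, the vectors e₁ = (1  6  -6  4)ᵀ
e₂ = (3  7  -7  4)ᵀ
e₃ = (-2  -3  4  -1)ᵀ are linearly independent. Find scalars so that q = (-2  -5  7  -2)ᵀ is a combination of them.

Write q = α₁e₁ + … + α₃e₃ and equate components.
Back-substitution yields (α₁, α₂, α₃) = (-1, 1, 2).

q = -e₁ + e₂ + 2e₃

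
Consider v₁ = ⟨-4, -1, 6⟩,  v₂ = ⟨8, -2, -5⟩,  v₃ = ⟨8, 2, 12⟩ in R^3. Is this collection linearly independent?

Form the 3×3 matrix with these as columns; its determinant is 384.
A nonzero determinant means the columns are linearly independent.

linearly independent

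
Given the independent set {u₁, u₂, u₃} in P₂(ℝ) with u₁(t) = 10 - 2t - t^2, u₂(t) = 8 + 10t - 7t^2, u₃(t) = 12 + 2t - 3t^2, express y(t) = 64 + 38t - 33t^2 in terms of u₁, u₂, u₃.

Identify each element with its coordinate vector in ℝ³ via {1, t, t^2}.
Since u₁, u₂, u₃ are independent, the coefficients expressing y are uniquely determined by a linear system.
The system has the unique solution (a₁, a₂, a₃) = (2, 4, 1).

y = 2u₁ + 4u₂ + u₃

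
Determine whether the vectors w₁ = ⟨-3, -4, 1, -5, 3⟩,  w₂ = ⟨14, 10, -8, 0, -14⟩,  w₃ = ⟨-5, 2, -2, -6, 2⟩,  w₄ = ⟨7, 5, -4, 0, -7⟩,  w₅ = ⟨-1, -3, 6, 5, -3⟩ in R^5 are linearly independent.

linearly dependent

One vector is a scalar multiple of another, so the set is dependent.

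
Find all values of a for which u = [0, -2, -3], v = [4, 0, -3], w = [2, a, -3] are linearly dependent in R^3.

a = -1

The set is linearly dependent precisely when det[u; v; w] = 0.
Cofactor expansion gives det = -12*a - 12.
This vanishes exactly when a = -1.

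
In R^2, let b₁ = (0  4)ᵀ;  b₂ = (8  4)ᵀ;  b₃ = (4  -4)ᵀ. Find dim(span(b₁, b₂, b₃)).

Apply Gaussian elimination to the matrix whose rows are b₁, b₂, b₃.
There are 2 pivot columns, so rank = 2.
(With 3 elements in a 2-dimensional space the rank is at most 2.)

dim = 2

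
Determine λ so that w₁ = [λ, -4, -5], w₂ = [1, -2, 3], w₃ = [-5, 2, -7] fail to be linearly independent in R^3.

λ = -9

The set is linearly dependent precisely when det[w₁; w₂; w₃] = 0.
Expanding, det = 8*λ + 72.
This vanishes exactly when λ = -9.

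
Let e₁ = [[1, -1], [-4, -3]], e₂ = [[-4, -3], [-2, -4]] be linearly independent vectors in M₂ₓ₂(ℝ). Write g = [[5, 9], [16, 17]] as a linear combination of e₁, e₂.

Take coordinate vectors relative to {E₁₁, E₁₂, E₂₁, E₂₂}.
Solve the system with e₁, e₂ as columns and g as the right-hand side.
Back-substitution yields (a₁, a₂) = (-3, -2).

g = -3e₁ - 2e₂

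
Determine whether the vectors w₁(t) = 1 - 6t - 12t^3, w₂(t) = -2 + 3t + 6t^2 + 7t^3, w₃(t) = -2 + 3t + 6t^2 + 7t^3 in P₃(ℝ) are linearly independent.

Write each element as a coordinate vector in ℝ⁴ using {1, t, …, t^3}.
Two of the vectors are equal, giving an immediate dependence.

linearly dependent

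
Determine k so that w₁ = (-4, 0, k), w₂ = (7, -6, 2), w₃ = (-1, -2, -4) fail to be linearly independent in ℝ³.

k = -28/5

The set is linearly dependent precisely when det[w₁; w₂; w₃] = 0.
The determinant works out to -20*k - 112.
This vanishes exactly when k = -28/5.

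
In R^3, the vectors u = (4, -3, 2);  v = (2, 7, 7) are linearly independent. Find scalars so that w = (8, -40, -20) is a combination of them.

w = 4u - 4v

Write w = a₁u + a₂v and equate components.
Row-reducing the augmented matrix gives the unique coefficients (a₁, a₂) = (4, -4).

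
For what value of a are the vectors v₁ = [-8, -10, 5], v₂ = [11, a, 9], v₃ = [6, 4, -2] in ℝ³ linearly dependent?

a = -18

The set is linearly dependent precisely when det[v₁; v₂; v₃] = 0.
Expanding, det = -14*a - 252.
This vanishes exactly when a = -18.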